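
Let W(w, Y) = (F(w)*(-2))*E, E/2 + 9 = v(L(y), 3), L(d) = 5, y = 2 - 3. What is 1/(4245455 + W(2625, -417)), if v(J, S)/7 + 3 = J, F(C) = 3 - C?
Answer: 1/4297895 ≈ 2.3267e-7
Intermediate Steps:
y = -1
v(J, S) = -21 + 7*J
E = 10 (E = -18 + 2*(-21 + 7*5) = -18 + 2*(-21 + 35) = -18 + 2*14 = -18 + 28 = 10)
W(w, Y) = -60 + 20*w (W(w, Y) = ((3 - w)*(-2))*10 = (-6 + 2*w)*10 = -60 + 20*w)
1/(4245455 + W(2625, -417)) = 1/(4245455 + (-60 + 20*2625)) = 1/(4245455 + (-60 + 52500)) = 1/(4245455 + 52440) = 1/4297895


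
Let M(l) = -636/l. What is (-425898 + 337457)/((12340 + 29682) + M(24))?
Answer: -176882/83991 ≈ -2.1060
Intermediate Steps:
(-425898 + 337457)/((12340 + 29682) + M(24)) = (-425898 + 337457)/((12340 + 29682) - 636/24) = -88441/(42022 - 636*1/24) = -88441/(42022 - 53/2) = -88441/83991/2 = -88441*2/83991 = -176882/83991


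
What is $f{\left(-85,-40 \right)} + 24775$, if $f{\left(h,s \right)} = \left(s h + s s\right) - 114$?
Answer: $29661$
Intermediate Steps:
$f{\left(h,s \right)} = -114 + s^{2} + h s$ ($f{\left(h,s \right)} = \left(h s + s^{2}\right) - 114 = \left(s^{2} + h s\right) - 114 = -114 + s^{2} + h s$)
$f{\left(-85,-40 \right)} + 24775 = \left(-114 + \left(-40\right)^{2} - -3400\right) + 24775 = \left(-114 + 1600 + 3400\right) + 24775 = 4886 + 24775 = 29661$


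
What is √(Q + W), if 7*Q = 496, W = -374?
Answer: I*√14854/7 ≈ 17.411*I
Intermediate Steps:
Q = 496/7 (Q = (⅐)*496 = 496/7 ≈ 70.857)
√(Q + W) = √(496/7 - 374) = √(-2122/7) = I*√14854/7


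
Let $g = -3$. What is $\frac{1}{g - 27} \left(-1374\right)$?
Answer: $\frac{229}{5} \approx 45.8$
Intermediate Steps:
$\frac{1}{g - 27} \left(-1374\right) = \frac{1}{-3 - 27} \left(-1374\right) = \frac{1}{-30} \left(-1374\right) = \left(- \frac{1}{30}\right) \left(-1374\right) = \frac{229}{5}$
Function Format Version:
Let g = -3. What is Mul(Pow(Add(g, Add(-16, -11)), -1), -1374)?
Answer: Rational(229, 5) ≈ 45.800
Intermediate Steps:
Mul(Pow(Add(g, Add(-16, -11)), -1), -1374) = Mul(Pow(Add(-3, Add(-16, -11)), -1), -1374) = Mul(Pow(Add(-3, -27), -1), -1374) = Mul(Pow(-30, -1), -1374) = Mul(Rational(-1, 30), -1374) = Rational(229, 5)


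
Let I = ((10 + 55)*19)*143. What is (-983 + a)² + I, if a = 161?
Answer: 852289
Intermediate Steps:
I = 176605 (I = (65*19)*143 = 1235*143 = 176605)
(-983 + a)² + I = (-983 + 161)² + 176605 = (-822)² + 176605 = 675684 + 176605 = 852289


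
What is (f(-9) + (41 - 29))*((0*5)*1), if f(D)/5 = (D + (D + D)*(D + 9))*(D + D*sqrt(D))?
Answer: 0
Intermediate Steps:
f(D) = 5*(D + D**(3/2))*(D + 2*D*(9 + D)) (f(D) = 5*((D + (D + D)*(D + 9))*(D + D*sqrt(D))) = 5*((D + (2*D)*(9 + D))*(D + D**(3/2))) = 5*((D + 2*D*(9 + D))*(D + D**(3/2))) = 5*((D + D**(3/2))*(D + 2*D*(9 + D))) = 5*(D + D**(3/2))*(D + 2*D*(9 + D)))
(f(-9) + (41 - 29))*((0*5)*1) = ((10*(-9)**3 + 10*(-9)**(7/2) + 95*(-9)**2 + 95*(-9)**(5/2)) + (41 - 29))*((0*5)*1) = ((10*(-729) + 10*(-2187*I) + 95*81 + 95*(243*I)) + 12)*(0*1) = ((-7290 - 21870*I + 7695 + 23085*I) + 12)*0 = ((405 + 1215*I) + 12)*0 = (417 + 1215*I)*0 = 0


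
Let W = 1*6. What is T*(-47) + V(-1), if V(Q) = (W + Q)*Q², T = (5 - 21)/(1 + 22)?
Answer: 867/23 ≈ 37.696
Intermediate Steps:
T = -16/23 ≈ -0.69565
W = 6
V(Q) = Q²*(6 + Q) (V(Q) = (6 + Q)*Q² = Q²*(6 + Q))
T*(-47) + V(-1) = -16/23*(-47) + (-1)²*(6 - 1) = 752/23 + 1*5 = 752/23 + 5 = 867/23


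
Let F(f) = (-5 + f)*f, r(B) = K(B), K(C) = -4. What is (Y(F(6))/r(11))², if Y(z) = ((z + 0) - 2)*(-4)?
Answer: 16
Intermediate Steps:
r(B) = -4
F(f) = f*(-5 + f)
Y(z) = 8 - 4*z (Y(z) = (z - 2)*(-4) = (-2 + z)*(-4) = 8 - 4*z)
(Y(F(6))/r(11))² = ((8 - 24*(-5 + 6))/(-4))² = ((8 - 24)*(-¼))² = (-16*(-¼))² = 4² = 16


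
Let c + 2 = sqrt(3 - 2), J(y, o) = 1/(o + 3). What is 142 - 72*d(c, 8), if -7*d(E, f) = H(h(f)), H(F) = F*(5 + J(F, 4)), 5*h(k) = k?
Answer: 55526/245 ≈ 226.64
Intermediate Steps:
J(y, o) = 1/(3 + o)
h(k) = k/5
H(F) = 36*F/7 (H(F) = F*(5 + 1/(3 + 4)) = F*(5 + 1/7) = F*(36/7) = 36*F/7)
c = -1 (c = -2 + sqrt(3 - 2) = -2 + sqrt(1) = -2 + 1 = -1)
d(E, f) = -36*f/245 (d(E, f) = -36*f/5/49 = -36*f/245)
142 - 72*d(c, 8) = 142 - (-2592)*8/245 = 142 - 72*(-288/245) = 142 + 20736/245 = 55526/245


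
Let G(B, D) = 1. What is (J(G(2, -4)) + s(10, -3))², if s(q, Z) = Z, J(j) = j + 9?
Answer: 49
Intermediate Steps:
J(j) = 9 + j
(J(G(2, -4)) + s(10, -3))² = ((9 + 1) - 3)² = (10 - 3)² = 7² = 49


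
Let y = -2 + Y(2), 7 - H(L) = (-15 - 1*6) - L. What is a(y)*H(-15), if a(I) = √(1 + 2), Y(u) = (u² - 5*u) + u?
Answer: 13*√3 ≈ 22.517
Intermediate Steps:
Y(u) = u² - 4*u
H(L) = 28 + L (H(L) = 7 - ((-15 - 1*6) - L) = 7 - ((-15 - 6) - L) = 7 - (-21 - L) = 7 + (21 + L) = 28 + L)
y = -6 (y = -2 + 2*(-4 + 2) = -2 + 2*(-2) = -2 - 4 = -6)
a(I) = √3
a(y)*H(-15) = √3*(28 - 15) = √3*13 = 13*√3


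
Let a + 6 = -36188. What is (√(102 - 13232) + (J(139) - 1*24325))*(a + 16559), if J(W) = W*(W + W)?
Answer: -281114295 - 19635*I*√13130 ≈ -2.8111e+8 - 2.2499e+6*I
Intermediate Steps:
J(W) = 2*W² (J(W) = W*(2*W) = 2*W²)
a = -36194 (a = -6 - 36188 = -36194)
(√(102 - 13232) + (J(139) - 1*24325))*(a + 16559) = (√(102 - 13232) + (2*139² - 1*24325))*(-36194 + 16559) = (√(-13130) + (2*19321 - 24325))*(-19635) = (I*√13130 + (38642 - 24325))*(-19635) = (I*√13130 + 14317)*(-19635) = (14317 + I*√13130)*(-19635) = -281114295 - 19635*I*√13130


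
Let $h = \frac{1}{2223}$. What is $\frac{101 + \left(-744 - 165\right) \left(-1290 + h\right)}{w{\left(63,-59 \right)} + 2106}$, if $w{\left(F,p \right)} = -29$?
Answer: $\frac{289659516}{513019} \approx 564.62$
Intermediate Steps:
$h = \frac{1}{2223} \approx 0.00044984$
$\frac{101 + \left(-744 - 165\right) \left(-1290 + h\right)}{w{\left(63,-59 \right)} + 2106} = \frac{101 + \left(-744 - 165\right) \left(-1290 + \frac{1}{2223}\right)}{-29 + 2106} = \frac{101 - - \frac{289634569}{247}}{2077} = \left(101 + \frac{289634569}{247}\right) \frac{1}{2077} = \frac{289659516}{247} \cdot \frac{1}{2077} = \frac{289659516}{513019}$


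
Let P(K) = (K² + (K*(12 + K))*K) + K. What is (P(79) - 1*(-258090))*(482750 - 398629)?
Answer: 70017357261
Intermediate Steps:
P(K) = K + K² + K²*(12 + K) (P(K) = (K² + K²*(12 + K)) + K = K + K² + K²*(12 + K))
(P(79) - 1*(-258090))*(482750 - 398629) = (79*(1 + 79² + 13*79) - 1*(-258090))*(482750 - 398629) = (79*(1 + 6241 + 1027) + 258090)*84121 = (79*7269 + 258090)*84121 = (574251 + 258090)*84121 = 832341*84121 = 70017357261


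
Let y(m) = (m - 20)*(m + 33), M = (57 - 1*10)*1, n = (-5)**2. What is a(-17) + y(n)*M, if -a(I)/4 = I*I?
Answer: 12474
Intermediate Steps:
n = 25
a(I) = -4*I**2 (a(I) = -4*I*I = -4*I**2)
M = 47 (M = (57 - 10)*1 = 47*1 = 47)
y(m) = (-20 + m)*(33 + m)
a(-17) + y(n)*M = -4*(-17)**2 + (-660 + 25**2 + 13*25)*47 = -4*289 + (-660 + 625 + 325)*47 = -1156 + 290*47 = -1156 + 13630 = 12474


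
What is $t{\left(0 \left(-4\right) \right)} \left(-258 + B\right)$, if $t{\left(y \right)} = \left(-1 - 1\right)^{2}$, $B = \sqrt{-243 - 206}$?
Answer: $-1032 + 4 i \sqrt{449} \approx -1032.0 + 84.758 i$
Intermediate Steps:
$B = i \sqrt{449}$ ($B = \sqrt{-449} = i \sqrt{449} \approx 21.19 i$)
$t{\left(y \right)} = 4$ ($t{\left(y \right)} = \left(-2\right)^{2} = 4$)
$t{\left(0 \left(-4\right) \right)} \left(-258 + B\right) = 4 \left(-258 + i \sqrt{449}\right) = -1032 + 4 i \sqrt{449}$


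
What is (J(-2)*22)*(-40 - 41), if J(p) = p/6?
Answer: 594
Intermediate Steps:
J(p) = p/6 (J(p) = p*(1/6) = p/6)
(J(-2)*22)*(-40 - 41) = (((1/6)*(-2))*22)*(-40 - 41) = -1/3*22*(-81) = -22/3*(-81) = 594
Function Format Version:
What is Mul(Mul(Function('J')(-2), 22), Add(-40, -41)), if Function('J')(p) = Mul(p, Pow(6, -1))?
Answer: 594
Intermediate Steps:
Function('J')(p) = Mul(Rational(1, 6), p) (Function('J')(p) = Mul(p, Rational(1, 6)) = Mul(Rational(1, 6), p))
Mul(Mul(Function('J')(-2), 22), Add(-40, -41)) = Mul(Mul(Mul(Rational(1, 6), -2), 22), Add(-40, -41)) = Mul(Mul(Rational(-1, 3), 22), -81) = Mul(Rational(-22, 3), -81) = 594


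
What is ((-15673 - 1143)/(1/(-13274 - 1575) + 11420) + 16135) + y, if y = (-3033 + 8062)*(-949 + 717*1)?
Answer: -195112723869131/169575579 ≈ -1.1506e+6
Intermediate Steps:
y = -1166728 (y = 5029*(-949 + 717) = 5029*(-232) = -1166728)
((-15673 - 1143)/(1/(-13274 - 1575) + 11420) + 16135) + y = ((-15673 - 1143)/(1/(-13274 - 1575) + 11420) + 16135) - 1166728 = (-16816/(1/(-14849) + 11420) + 16135) - 1166728 = (-16816/(-1/14849 + 11420) + 16135) - 1166728 = (-16816/169575579/14849 + 16135) - 1166728 = (-16816*14849/169575579 + 16135) - 1166728 = (-249700784/169575579 + 16135) - 1166728 = 2735852266381/169575579 - 1166728 = -195112723869131/169575579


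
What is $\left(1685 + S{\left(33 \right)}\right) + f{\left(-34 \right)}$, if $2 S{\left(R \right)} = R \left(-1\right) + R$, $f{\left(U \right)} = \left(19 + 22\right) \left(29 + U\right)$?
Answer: $1480$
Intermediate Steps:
$f{\left(U \right)} = 1189 + 41 U$ ($f{\left(U \right)} = 41 \left(29 + U\right) = 1189 + 41 U$)
$S{\left(R \right)} = 0$ ($S{\left(R \right)} = \frac{R \left(-1\right) + R}{2} = \frac{- R + R}{2} = \frac{1}{2} \cdot 0 = 0$)
$\left(1685 + S{\left(33 \right)}\right) + f{\left(-34 \right)} = \left(1685 + 0\right) + \left(1189 + 41 \left(-34\right)\right) = 1685 + \left(1189 - 1394\right) = 1685 - 205 = 1480$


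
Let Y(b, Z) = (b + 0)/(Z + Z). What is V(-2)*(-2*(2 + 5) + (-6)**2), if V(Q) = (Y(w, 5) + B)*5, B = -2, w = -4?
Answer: -264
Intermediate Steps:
Y(b, Z) = b/(2*Z) (Y(b, Z) = b/((2*Z)) = b*(1/(2*Z)) = b/(2*Z))
V(Q) = -12 (V(Q) = ((1/2)*(-4)/5 - 2)*5 = ((1/2)*(-4)*(1/5) - 2)*5 = (-2/5 - 2)*5 = -12/5*5 = -12)
V(-2)*(-2*(2 + 5) + (-6)**2) = -12*(-2*(2 + 5) + (-6)**2) = -12*(-2*7 + 36) = -12*(-14 + 36) = -12*22 = -264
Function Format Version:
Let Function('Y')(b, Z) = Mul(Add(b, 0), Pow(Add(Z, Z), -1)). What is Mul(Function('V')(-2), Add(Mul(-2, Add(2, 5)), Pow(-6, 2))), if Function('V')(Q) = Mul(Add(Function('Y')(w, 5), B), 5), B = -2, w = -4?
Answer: -264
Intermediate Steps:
Function('Y')(b, Z) = Mul(Rational(1, 2), b, Pow(Z, -1)) (Function('Y')(b, Z) = Mul(b, Pow(Mul(2, Z), -1)) = Mul(b, Mul(Rational(1, 2), Pow(Z, -1))) = Mul(Rational(1, 2), b, Pow(Z, -1)))
Function('V')(Q) = -12 (Function('V')(Q) = Mul(Add(Mul(Rational(1, 2), -4, Pow(5, -1)), -2), 5) = Mul(Add(Mul(Rational(1, 2), -4, Rational(1, 5)), -2), 5) = Mul(Add(Rational(-2, 5), -2), 5) = Mul(Rational(-12, 5), 5) = -12)
Mul(Function('V')(-2), Add(Mul(-2, Add(2, 5)), Pow(-6, 2))) = Mul(-12, Add(Mul(-2, Add(2, 5)), Pow(-6, 2))) = Mul(-12, Add(Mul(-2, 7), 36)) = Mul(-12, Add(-14, 36)) = Mul(-12, 22) = -264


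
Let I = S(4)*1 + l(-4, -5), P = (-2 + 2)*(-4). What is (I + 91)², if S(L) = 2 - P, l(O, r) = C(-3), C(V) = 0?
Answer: 8649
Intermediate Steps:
P = 0 (P = 0*(-4) = 0)
l(O, r) = 0
S(L) = 2 (S(L) = 2 - 1*0 = 2 + 0 = 2)
I = 2 (I = 2*1 + 0 = 2 + 0 = 2)
(I + 91)² = (2 + 91)² = 93² = 8649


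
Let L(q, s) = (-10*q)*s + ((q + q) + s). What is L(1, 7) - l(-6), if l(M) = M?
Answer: -55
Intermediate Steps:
L(q, s) = s + 2*q - 10*q*s (L(q, s) = -10*q*s + (2*q + s) = -10*q*s + (s + 2*q) = s + 2*q - 10*q*s)
L(1, 7) - l(-6) = (7 + 2*1 - 10*1*7) - 1*(-6) = (7 + 2 - 70) + 6 = -61 + 6 = -55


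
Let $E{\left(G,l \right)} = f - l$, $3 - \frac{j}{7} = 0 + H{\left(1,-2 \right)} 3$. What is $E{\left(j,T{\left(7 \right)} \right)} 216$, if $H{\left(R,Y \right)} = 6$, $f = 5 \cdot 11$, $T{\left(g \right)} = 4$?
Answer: $11016$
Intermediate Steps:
$f = 55$
$j = -105$ ($j = 21 - 7 \left(0 + 6 \cdot 3\right) = 21 - 7 \left(0 + 18\right) = 21 - 126 = -105$)
$E{\left(G,l \right)} = 55 - l$
$E{\left(j,T{\left(7 \right)} \right)} 216 = \left(55 - 4\right) 216 = 51 \cdot 216 = 11016$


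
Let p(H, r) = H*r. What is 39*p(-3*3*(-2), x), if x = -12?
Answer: -8424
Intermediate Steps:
39*p(-3*3*(-2), x) = 39*((-3*3*(-2))*(-12)) = 39*(-9*(-2)*(-12)) = 39*(18*(-12)) = 39*(-216) = -8424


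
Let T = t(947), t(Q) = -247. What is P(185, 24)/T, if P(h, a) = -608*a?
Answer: 768/13 ≈ 59.077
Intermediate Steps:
T = -247
P(185, 24)/T = -608*24/(-247) = -14592*(-1/247) = 768/13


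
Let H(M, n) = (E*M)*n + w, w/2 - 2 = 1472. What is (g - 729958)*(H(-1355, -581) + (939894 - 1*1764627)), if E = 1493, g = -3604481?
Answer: -5091015024039270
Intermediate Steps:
w = 2948 (w = 4 + 2*1472 = 4 + 2944 = 2948)
H(M, n) = 2948 + 1493*M*n (H(M, n) = (1493*M)*n + 2948 = 1493*M*n + 2948 = 2948 + 1493*M*n)
(g - 729958)*(H(-1355, -581) + (939894 - 1*1764627)) = (-3604481 - 729958)*((2948 + 1493*(-1355)*(-581)) + (939894 - 1*1764627)) = -4334439*((2948 + 1175371715) + (939894 - 1764627)) = -4334439*(1175374663 - 824733) = -4334439*1174549930 = -5091015024039270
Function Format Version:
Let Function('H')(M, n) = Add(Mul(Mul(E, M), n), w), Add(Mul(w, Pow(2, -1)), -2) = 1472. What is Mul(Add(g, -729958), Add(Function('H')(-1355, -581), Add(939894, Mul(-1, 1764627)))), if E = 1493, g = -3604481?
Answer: -5091015024039270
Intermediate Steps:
w = 2948 (w = Add(4, Mul(2, 1472)) = Add(4, 2944) = 2948)
Function('H')(M, n) = Add(2948, Mul(1493, M, n)) (Function('H')(M, n) = Add(Mul(Mul(1493, M), n), 2948) = Add(Mul(1493, M, n), 2948) = Add(2948, Mul(1493, M, n)))
Mul(Add(g, -729958), Add(Function('H')(-1355, -581), Add(939894, Mul(-1, 1764627)))) = Mul(Add(-3604481, -729958), Add(Add(2948, Mul(1493, -1355, -581)), Add(939894, Mul(-1, 1764627)))) = Mul(-4334439, Add(Add(2948, 1175371715), Add(939894, -1764627))) = Mul(-4334439, Add(1175374663, -824733)) = Mul(-4334439, 1174549930) = -5091015024039270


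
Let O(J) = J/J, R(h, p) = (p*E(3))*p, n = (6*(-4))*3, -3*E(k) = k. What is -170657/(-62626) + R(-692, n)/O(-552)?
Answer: -324482527/62626 ≈ -5181.3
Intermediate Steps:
E(k) = -k/3
n = -72 (n = -24*3 = -72)
R(h, p) = -p**2 (R(h, p) = (p*(-1/3*3))*p = (p*(-1))*p = (-p)*p = -p**2)
O(J) = 1
-170657/(-62626) + R(-692, n)/O(-552) = -170657/(-62626) - 1*(-72)**2/1 = -170657*(-1/62626) - 1*5184*1 = 170657/62626 - 5184*1 = 170657/62626 - 5184 = -324482527/62626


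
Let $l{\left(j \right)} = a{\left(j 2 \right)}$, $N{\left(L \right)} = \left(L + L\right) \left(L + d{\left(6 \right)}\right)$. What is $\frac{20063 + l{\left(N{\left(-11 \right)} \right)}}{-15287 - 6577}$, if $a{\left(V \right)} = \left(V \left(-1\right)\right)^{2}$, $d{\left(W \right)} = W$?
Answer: $- \frac{22821}{7288} \approx -3.1313$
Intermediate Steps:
$N{\left(L \right)} = 2 L \left(6 + L\right)$ ($N{\left(L \right)} = \left(L + L\right) \left(L + 6\right) = 2 L \left(6 + L\right)$)
$a{\left(V \right)} = V^{2}$ ($a{\left(V \right)} = \left(- V\right)^{2} = V^{2}$)
$l{\left(j \right)} = 4 j^{2}$ ($l{\left(j \right)} = \left(j 2\right)^{2} = \left(2 j\right)^{2} = 4 j^{2}$)
$\frac{20063 + l{\left(N{\left(-11 \right)} \right)}}{-15287 - 6577} = \frac{20063 + 4 \left(2 \left(-11\right) \left(6 - 11\right)\right)^{2}}{-15287 - 6577} = \frac{20063 + 4 \left(2 \left(-11\right) \left(-5\right)\right)^{2}}{-21864} = \left(20063 + 4 \cdot 110^{2}\right) \left(- \frac{1}{21864}\right) = \left(20063 + 4 \cdot 12100\right) \left(- \frac{1}{21864}\right) = \left(20063 + 48400\right) \left(- \frac{1}{21864}\right) = 68463 \left(- \frac{1}{21864}\right) = - \frac{22821}{7288}$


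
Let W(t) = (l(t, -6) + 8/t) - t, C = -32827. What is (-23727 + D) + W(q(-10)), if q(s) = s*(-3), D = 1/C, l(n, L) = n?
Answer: -11683162142/492405 ≈ -23727.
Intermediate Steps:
D = -1/32827 (D = 1/(-32827) = -1/32827 ≈ -3.0463e-5)
q(s) = -3*s
W(t) = 8/t (W(t) = (t + 8/t) - t = 8/t)
(-23727 + D) + W(q(-10)) = (-23727 - 1/32827) + 8/((-3*(-10))) = -778886230/32827 + 8/30 = -778886230/32827 + 8*(1/30) = -778886230/32827 + 4/15 = -11683162142/492405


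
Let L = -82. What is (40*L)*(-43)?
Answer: 141040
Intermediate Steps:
(40*L)*(-43) = (40*(-82))*(-43) = -3280*(-43) = 141040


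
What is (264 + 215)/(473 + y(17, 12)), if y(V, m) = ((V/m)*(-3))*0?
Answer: 479/473 ≈ 1.0127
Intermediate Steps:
y(V, m) = 0 (y(V, m) = -3*V/m*0 = 0)
(264 + 215)/(473 + y(17, 12)) = (264 + 215)/(473 + 0) = 479/473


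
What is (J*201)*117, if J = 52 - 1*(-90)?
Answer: 3339414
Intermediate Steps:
J = 142 (J = 52 + 90 = 142)
(J*201)*117 = (142*201)*117 = 28542*117 = 3339414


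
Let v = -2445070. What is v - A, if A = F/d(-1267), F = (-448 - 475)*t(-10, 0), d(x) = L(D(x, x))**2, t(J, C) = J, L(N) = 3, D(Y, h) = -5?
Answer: -22014860/9 ≈ -2.4461e+6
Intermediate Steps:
d(x) = 9 (d(x) = 3**2 = 9)
F = 9230 (F = (-448 - 475)*(-10) = -923*(-10) = 9230)
A = 9230/9 ≈ 1025.6
v - A = -2445070 - 1*9230/9 = -2445070 - 9230/9 = -22014860/9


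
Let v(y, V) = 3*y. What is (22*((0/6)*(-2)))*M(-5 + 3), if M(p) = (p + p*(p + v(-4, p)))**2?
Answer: 0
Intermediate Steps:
M(p) = (p + p*(-12 + p))**2 (M(p) = (p + p*(p + 3*(-4)))**2 = (p + p*(p - 12))**2 = (p + p*(-12 + p))**2)
(22*((0/6)*(-2)))*M(-5 + 3) = (22*((0/6)*(-2)))*((-5 + 3)**2*(-11 + (-5 + 3))**2) = (22*((0*(1/6))*(-2)))*((-2)**2*(-11 - 2)**2) = (22*(0*(-2)))*(4*(-13)**2) = (22*0)*(4*169) = 0*676 = 0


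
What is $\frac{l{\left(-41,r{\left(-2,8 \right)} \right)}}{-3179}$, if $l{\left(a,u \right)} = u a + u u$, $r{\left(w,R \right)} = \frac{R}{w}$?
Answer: $- \frac{180}{3179} \approx -0.056622$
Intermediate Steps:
$l{\left(a,u \right)} = u^{2} + a u$ ($l{\left(a,u \right)} = a u + u^{2} = u^{2} + a u$)
$\frac{l{\left(-41,r{\left(-2,8 \right)} \right)}}{-3179} = \frac{\frac{8}{-2} \left(-41 + \frac{8}{-2}\right)}{-3179} = 8 \left(- \frac{1}{2}\right) \left(-41 + 8 \left(- \frac{1}{2}\right)\right) \left(- \frac{1}{3179}\right) = - 4 \left(-41 - 4\right) \left(- \frac{1}{3179}\right) = \left(-4\right) \left(-45\right) \left(- \frac{1}{3179}\right) = 180 \left(- \frac{1}{3179}\right) = - \frac{180}{3179}$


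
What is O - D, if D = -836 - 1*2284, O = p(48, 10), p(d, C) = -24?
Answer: 3096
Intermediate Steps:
O = -24
D = -3120 (D = -836 - 2284 = -3120)
O - D = -24 - 1*(-3120) = -24 + 3120 = 3096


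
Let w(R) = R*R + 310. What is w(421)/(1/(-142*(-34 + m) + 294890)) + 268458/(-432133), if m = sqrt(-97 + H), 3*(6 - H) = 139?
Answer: 22996057252379736/432133 - 50424484*I*sqrt(309)/3 ≈ 5.3215e+10 - 2.9546e+8*I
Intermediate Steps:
H = -121/3 (H = 6 - 1/3*139 = 6 - 139/3 = -121/3 ≈ -40.333)
m = 2*I*sqrt(309)/3 (m = sqrt(-97 - 121/3) = sqrt(-412/3) = 2*I*sqrt(309)/3 ≈ 11.719*I)
w(R) = 310 + R**2 (w(R) = R**2 + 310 = 310 + R**2)
w(421)/(1/(-142*(-34 + m) + 294890)) + 268458/(-432133) = (310 + 421**2)/(1/(-142*(-34 + 2*I*sqrt(309)/3) + 294890)) + 268458/(-432133) = (310 + 177241)/(1/((4828 - 284*I*sqrt(309)/3) + 294890)) + 268458*(-1/432133) = 177551/(1/(299718 - 284*I*sqrt(309)/3)) - 268458/432133 = 177551*(299718 - 284*I*sqrt(309)/3) - 268458/432133 = (53215230618 - 50424484*I*sqrt(309)/3) - 268458/432133 = 22996057252379736/432133 - 50424484*I*sqrt(309)/3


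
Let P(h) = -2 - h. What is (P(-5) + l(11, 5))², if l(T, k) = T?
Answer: 196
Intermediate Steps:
(P(-5) + l(11, 5))² = ((-2 - 1*(-5)) + 11)² = ((-2 + 5) + 11)² = (3 + 11)² = 14² = 196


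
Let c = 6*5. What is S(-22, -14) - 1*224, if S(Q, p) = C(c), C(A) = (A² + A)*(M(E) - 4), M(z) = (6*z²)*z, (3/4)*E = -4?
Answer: -2551352/3 ≈ -8.5045e+5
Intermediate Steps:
E = -16/3 (E = (4/3)*(-4) = -16/3 ≈ -5.3333)
M(z) = 6*z³
c = 30
C(A) = -8228*A/9 - 8228*A²/9 (C(A) = (A² + A)*(6*(-16/3)³ - 4) = (A + A²)*(6*(-4096/27) - 4) = (A + A²)*(-8192/9 - 4) = (A + A²)*(-8228/9) = -8228*A/9 - 8228*A²/9)
S(Q, p) = -2550680/3 (S(Q, p) = (8228/9)*30*(-1 - 1*30) = (8228/9)*30*(-1 - 30) = (8228/9)*30*(-31) = -2550680/3)
S(-22, -14) - 1*224 = -2550680/3 - 1*224 = -2550680/3 - 224 = -2551352/3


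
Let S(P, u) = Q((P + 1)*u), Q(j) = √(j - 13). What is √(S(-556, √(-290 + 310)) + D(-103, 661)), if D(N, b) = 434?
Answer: √(434 + √(-13 - 1110*√5)) ≈ 20.867 + 1.1969*I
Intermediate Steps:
Q(j) = √(-13 + j)
S(P, u) = √(-13 + u*(1 + P)) (S(P, u) = √(-13 + (P + 1)*u) = √(-13 + (1 + P)*u) = √(-13 + u*(1 + P)))
√(S(-556, √(-290 + 310)) + D(-103, 661)) = √(√(-13 + √(-290 + 310)*(1 - 556)) + 434) = √(√(-13 + √20*(-555)) + 434) = √(√(-13 + (2*√5)*(-555)) + 434) = √(√(-13 - 1110*√5) + 434) = √(434 + √(-13 - 1110*√5))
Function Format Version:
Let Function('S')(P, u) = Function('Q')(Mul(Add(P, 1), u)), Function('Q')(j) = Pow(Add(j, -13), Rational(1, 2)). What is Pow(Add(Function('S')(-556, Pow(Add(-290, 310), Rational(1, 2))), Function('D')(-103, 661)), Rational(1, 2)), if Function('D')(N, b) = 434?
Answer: Pow(Add(434, Pow(Add(-13, Mul(-1110, Pow(5, Rational(1, 2)))), Rational(1, 2))), Rational(1, 2)) ≈ Add(20.867, Mul(1.1969, I))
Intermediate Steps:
Function('Q')(j) = Pow(Add(-13, j), Rational(1, 2))
Function('S')(P, u) = Pow(Add(-13, Mul(u, Add(1, P))), Rational(1, 2)) (Function('S')(P, u) = Pow(Add(-13, Mul(Add(P, 1), u)), Rational(1, 2)) = Pow(Add(-13, Mul(Add(1, P), u)), Rational(1, 2)) = Pow(Add(-13, Mul(u, Add(1, P))), Rational(1, 2)))
Pow(Add(Function('S')(-556, Pow(Add(-290, 310), Rational(1, 2))), Function('D')(-103, 661)), Rational(1, 2)) = Pow(Add(Pow(Add(-13, Mul(Pow(Add(-290, 310), Rational(1, 2)), Add(1, -556))), Rational(1, 2)), 434), Rational(1, 2)) = Pow(Add(Pow(Add(-13, Mul(Pow(20, Rational(1, 2)), -555)), Rational(1, 2)), 434), Rational(1, 2)) = Pow(Add(Pow(Add(-13, Mul(Mul(2, Pow(5, Rational(1, 2))), -555)), Rational(1, 2)), 434), Rational(1, 2)) = Pow(Add(Pow(Add(-13, Mul(-1110, Pow(5, Rational(1, 2)))), Rational(1, 2)), 434), Rational(1, 2)) = Pow(Add(434, Pow(Add(-13, Mul(-1110, Pow(5, Rational(1, 2)))), Rational(1, 2))), Rational(1, 2))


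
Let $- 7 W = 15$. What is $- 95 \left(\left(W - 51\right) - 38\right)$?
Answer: $\frac{60610}{7} \approx 8658.6$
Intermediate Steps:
$W = - \frac{15}{7}$ ($W = \left(- \frac{1}{7}\right) 15 = - \frac{15}{7} \approx -2.1429$)
$- 95 \left(\left(W - 51\right) - 38\right) = - 95 \left(\left(- \frac{15}{7} - 51\right) - 38\right) = - 95 \left(- \frac{372}{7} - 38\right) = \left(-95\right) \left(- \frac{638}{7}\right) = \frac{60610}{7}$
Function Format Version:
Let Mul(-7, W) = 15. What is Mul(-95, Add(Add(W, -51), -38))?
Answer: Rational(60610, 7) ≈ 8658.6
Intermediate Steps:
W = Rational(-15, 7) (W = Mul(Rational(-1, 7), 15) = Rational(-15, 7) ≈ -2.1429)
Mul(-95, Add(Add(W, -51), -38)) = Mul(-95, Add(Add(Rational(-15, 7), -51), -38)) = Mul(-95, Add(Rational(-372, 7), -38)) = Mul(-95, Rational(-638, 7)) = Rational(60610, 7)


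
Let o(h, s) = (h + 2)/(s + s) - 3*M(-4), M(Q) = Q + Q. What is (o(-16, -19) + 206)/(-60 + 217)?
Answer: 4377/2983 ≈ 1.4673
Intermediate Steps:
M(Q) = 2*Q
o(h, s) = 24 + (2 + h)/(2*s) (o(h, s) = (h + 2)/(s + s) - 6*(-4) = (2 + h)/((2*s)) - 3*(-8) = (2 + h)*(1/(2*s)) + 24 = (2 + h)/(2*s) + 24 = 24 + (2 + h)/(2*s))
(o(-16, -19) + 206)/(-60 + 217) = ((1/2)*(2 - 16 + 48*(-19))/(-19) + 206)/(-60 + 217) = ((1/2)*(-1/19)*(2 - 16 - 912) + 206)/157 = ((1/2)*(-1/19)*(-926) + 206)*(1/157) = (463/19 + 206)*(1/157) = (4377/19)*(1/157) = 4377/2983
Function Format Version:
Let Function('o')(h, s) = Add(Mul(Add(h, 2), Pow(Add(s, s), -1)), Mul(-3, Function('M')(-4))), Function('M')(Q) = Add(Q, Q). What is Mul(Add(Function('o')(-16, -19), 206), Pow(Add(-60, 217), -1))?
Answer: Rational(4377, 2983) ≈ 1.4673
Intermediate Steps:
Function('M')(Q) = Mul(2, Q)
Function('o')(h, s) = Add(24, Mul(Rational(1, 2), Pow(s, -1), Add(2, h))) (Function('o')(h, s) = Add(Mul(Add(h, 2), Pow(Add(s, s), -1)), Mul(-3, Mul(2, -4))) = Add(Mul(Add(2, h), Pow(Mul(2, s), -1)), Mul(-3, -8)) = Add(Mul(Add(2, h), Mul(Rational(1, 2), Pow(s, -1))), 24) = Add(Mul(Rational(1, 2), Pow(s, -1), Add(2, h)), 24) = Add(24, Mul(Rational(1, 2), Pow(s, -1), Add(2, h))))
Mul(Add(Function('o')(-16, -19), 206), Pow(Add(-60, 217), -1)) = Mul(Add(Mul(Rational(1, 2), Pow(-19, -1), Add(2, -16, Mul(48, -19))), 206), Pow(Add(-60, 217), -1)) = Mul(Add(Mul(Rational(1, 2), Rational(-1, 19), Add(2, -16, -912)), 206), Pow(157, -1)) = Mul(Add(Mul(Rational(1, 2), Rational(-1, 19), -926), 206), Rational(1, 157)) = Mul(Add(Rational(463, 19), 206), Rational(1, 157)) = Mul(Rational(4377, 19), Rational(1, 157)) = Rational(4377, 2983)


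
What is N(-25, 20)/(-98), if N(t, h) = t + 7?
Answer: 9/49 ≈ 0.18367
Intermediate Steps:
N(t, h) = 7 + t
N(-25, 20)/(-98) = (7 - 25)/(-98) = -18*(-1/98) = 9/49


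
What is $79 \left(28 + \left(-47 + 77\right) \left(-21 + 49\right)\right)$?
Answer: $68572$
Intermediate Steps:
$79 \left(28 + \left(-47 + 77\right) \left(-21 + 49\right)\right) = 79 \left(28 + 30 \cdot 28\right) = 79 \left(28 + 840\right) = 79 \cdot 868 = 68572$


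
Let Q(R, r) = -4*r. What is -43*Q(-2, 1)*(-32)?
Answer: -5504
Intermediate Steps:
-43*Q(-2, 1)*(-32) = -(-172)*(-32) = -43*(-4)*(-32) = 172*(-32) = -5504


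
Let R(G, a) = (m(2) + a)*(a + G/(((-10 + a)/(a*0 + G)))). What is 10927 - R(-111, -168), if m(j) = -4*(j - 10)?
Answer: -1898797/89 ≈ -21335.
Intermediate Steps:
m(j) = 40 - 4*j (m(j) = -4*(-10 + j) = 40 - 4*j)
R(G, a) = (32 + a)*(a + G**2/(-10 + a)) (R(G, a) = ((40 - 4*2) + a)*(a + G/(((-10 + a)/(a*0 + G)))) = ((40 - 8) + a)*(a + G/(((-10 + a)/(0 + G)))) = (32 + a)*(a + G/(((-10 + a)/G))) = (32 + a)*(a + G*(G/(-10 + a))) = (32 + a)*(a + G**2/(-10 + a)))
10927 - R(-111, -168) = 10927 - ((-168)**3 - 320*(-168) + 22*(-168)**2 + 32*(-111)**2 - 168*(-111)**2)/(-10 - 168) = 10927 - (-4741632 + 53760 + 22*28224 + 32*12321 - 168*12321)/(-178) = 10927 - (-1)*(-4741632 + 53760 + 620928 + 394272 - 2069928)/178 = 10927 - (-1)*(-5742600)/178 = 10927 - 1*2871300/89 = 10927 - 2871300/89 = -1898797/89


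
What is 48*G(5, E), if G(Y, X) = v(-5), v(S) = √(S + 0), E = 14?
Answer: 48*I*√5 ≈ 107.33*I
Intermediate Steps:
v(S) = √S
G(Y, X) = I*√5 (G(Y, X) = √(-5) = I*√5)
48*G(5, E) = 48*(I*√5) = 48*I*√5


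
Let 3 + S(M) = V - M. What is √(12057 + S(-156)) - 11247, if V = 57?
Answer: -11247 + 3*√1363 ≈ -11136.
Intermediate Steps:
S(M) = 54 - M (S(M) = -3 + (57 - M) = 54 - M)
√(12057 + S(-156)) - 11247 = √(12057 + (54 - 1*(-156))) - 11247 = √(12057 + (54 + 156)) - 11247 = √(12057 + 210) - 11247 = √12267 - 11247 = 3*√1363 - 11247 = -11247 + 3*√1363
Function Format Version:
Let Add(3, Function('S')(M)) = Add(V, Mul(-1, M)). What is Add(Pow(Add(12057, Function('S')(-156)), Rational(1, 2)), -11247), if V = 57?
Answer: Add(-11247, Mul(3, Pow(1363, Rational(1, 2)))) ≈ -11136.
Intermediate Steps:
Function('S')(M) = Add(54, Mul(-1, M)) (Function('S')(M) = Add(-3, Add(57, Mul(-1, M))) = Add(54, Mul(-1, M)))
Add(Pow(Add(12057, Function('S')(-156)), Rational(1, 2)), -11247) = Add(Pow(Add(12057, Add(54, Mul(-1, -156))), Rational(1, 2)), -11247) = Add(Pow(Add(12057, Add(54, 156)), Rational(1, 2)), -11247) = Add(Pow(Add(12057, 210), Rational(1, 2)), -11247) = Add(Pow(12267, Rational(1, 2)), -11247) = Add(Mul(3, Pow(1363, Rational(1, 2))), -11247) = Add(-11247, Mul(3, Pow(1363, Rational(1, 2))))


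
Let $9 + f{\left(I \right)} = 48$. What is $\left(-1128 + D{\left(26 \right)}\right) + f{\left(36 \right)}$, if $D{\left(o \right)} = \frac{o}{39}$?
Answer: $- \frac{3265}{3} \approx -1088.3$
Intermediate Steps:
$D{\left(o \right)} = \frac{o}{39}$ ($D{\left(o \right)} = o \frac{1}{39} = \frac{o}{39}$)
$f{\left(I \right)} = 39$ ($f{\left(I \right)} = -9 + 48 = 39$)
$\left(-1128 + D{\left(26 \right)}\right) + f{\left(36 \right)} = \left(-1128 + \frac{1}{39} \cdot 26\right) + 39 = \left(-1128 + \frac{2}{3}\right) + 39 = - \frac{3382}{3} + 39 = - \frac{3265}{3}$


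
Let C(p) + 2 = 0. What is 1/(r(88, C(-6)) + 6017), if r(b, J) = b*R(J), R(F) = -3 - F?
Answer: 1/5929 ≈ 0.00016866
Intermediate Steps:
C(p) = -2 (C(p) = -2 + 0 = -2)
r(b, J) = b*(-3 - J)
1/(r(88, C(-6)) + 6017) = 1/(-1*88*(3 - 2) + 6017) = 1/(-1*88*1 + 6017) = 1/(-88 + 6017) = 1/5929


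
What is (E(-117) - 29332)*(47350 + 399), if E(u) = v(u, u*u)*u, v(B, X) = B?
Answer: -746937607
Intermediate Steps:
E(u) = u**2 (E(u) = u*u = u**2)
(E(-117) - 29332)*(47350 + 399) = ((-117)**2 - 29332)*(47350 + 399) = (13689 - 29332)*47749 = -15643*47749 = -746937607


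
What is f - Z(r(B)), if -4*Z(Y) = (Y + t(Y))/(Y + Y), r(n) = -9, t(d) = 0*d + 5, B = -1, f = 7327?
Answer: 131887/18 ≈ 7327.1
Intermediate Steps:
t(d) = 5 (t(d) = 0 + 5 = 5)
Z(Y) = -(5 + Y)/(8*Y) (Z(Y) = -(Y + 5)/(4*(Y + Y)) = -(5 + Y)/(4*(2*Y)) = -(5 + Y)*1/(2*Y)/4 = -(5 + Y)/(8*Y))
f - Z(r(B)) = 7327 - (-5 - 1*(-9))/(8*(-9)) = 7327 - (-1)*(-5 + 9)/(8*9) = 7327 - (-1)*4/(8*9) = 7327 - 1*(-1/18) = 7327 + 1/18 = 131887/18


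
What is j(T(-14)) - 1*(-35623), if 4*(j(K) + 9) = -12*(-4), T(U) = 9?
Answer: 35626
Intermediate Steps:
j(K) = 3 (j(K) = -9 + (-12*(-4))/4 = -9 + (¼)*48 = -9 + 12 = 3)
j(T(-14)) - 1*(-35623) = 3 - 1*(-35623) = 3 + 35623 = 35626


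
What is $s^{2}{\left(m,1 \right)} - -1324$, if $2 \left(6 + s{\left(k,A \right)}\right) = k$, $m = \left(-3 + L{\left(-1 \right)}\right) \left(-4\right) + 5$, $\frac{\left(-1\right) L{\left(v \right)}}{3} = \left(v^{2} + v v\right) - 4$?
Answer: $\frac{5657}{4} \approx 1414.3$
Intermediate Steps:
$L{\left(v \right)} = 12 - 6 v^{2}$ ($L{\left(v \right)} = - 3 \left(\left(v^{2} + v v\right) - 4\right) = - 3 \left(\left(v^{2} + v^{2}\right) - 4\right) = - 3 \left(2 v^{2} - 4\right) = - 3 \left(-4 + 2 v^{2}\right) = 12 - 6 v^{2}$)
$m = -7$ ($m = \left(-3 + \left(12 - 6 \left(-1\right)^{2}\right)\right) \left(-4\right) + 5 = \left(-3 + \left(12 - 6\right)\right) \left(-4\right) + 5 = \left(-3 + 6\right) \left(-4\right) + 5 = 3 \left(-4\right) + 5 = -12 + 5 = -7$)
$s{\left(k,A \right)} = -6 + \frac{k}{2}$
$s^{2}{\left(m,1 \right)} - -1324 = \left(-6 + \frac{1}{2} \left(-7\right)\right)^{2} - -1324 = \left(-6 - \frac{7}{2}\right)^{2} + 1324 = \left(- \frac{19}{2}\right)^{2} + 1324 = \frac{361}{4} + 1324 = \frac{5657}{4}$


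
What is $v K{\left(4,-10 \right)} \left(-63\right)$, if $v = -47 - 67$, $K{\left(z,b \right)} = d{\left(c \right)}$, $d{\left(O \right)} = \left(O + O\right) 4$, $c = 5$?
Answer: $287280$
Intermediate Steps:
$d{\left(O \right)} = 8 O$ ($d{\left(O \right)} = 2 O 4 = 8 O$)
$K{\left(z,b \right)} = 40$ ($K{\left(z,b \right)} = 8 \cdot 5 = 40$)
$v = -114$
$v K{\left(4,-10 \right)} \left(-63\right) = \left(-114\right) 40 \left(-63\right) = \left(-4560\right) \left(-63\right) = 287280$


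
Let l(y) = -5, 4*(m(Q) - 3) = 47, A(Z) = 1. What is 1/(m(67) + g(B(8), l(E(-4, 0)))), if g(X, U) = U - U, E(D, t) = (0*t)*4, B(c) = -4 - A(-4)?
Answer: 4/59 ≈ 0.067797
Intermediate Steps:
m(Q) = 59/4 (m(Q) = 3 + (¼)*47 = 3 + 47/4 = 59/4)
B(c) = -5 (B(c) = -4 - 1*1 = -4 - 1 = -5)
E(D, t) = 0 (E(D, t) = 0*4 = 0)
g(X, U) = 0
1/(m(67) + g(B(8), l(E(-4, 0)))) = 1/(59/4 + 0) = 1/(59/4) = 4/59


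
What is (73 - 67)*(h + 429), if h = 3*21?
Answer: 2952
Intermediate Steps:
h = 63
(73 - 67)*(h + 429) = (73 - 67)*(63 + 429) = 6*492 = 2952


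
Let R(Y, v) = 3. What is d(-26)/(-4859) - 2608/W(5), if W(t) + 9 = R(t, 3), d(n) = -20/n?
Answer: 82369738/189501 ≈ 434.67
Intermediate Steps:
W(t) = -6 (W(t) = -9 + 3 = -6)
d(-26)/(-4859) - 2608/W(5) = -20/(-26)/(-4859) - 2608/(-6) = -20*(-1/26)*(-1/4859) - 2608*(-⅙) = (10/13)*(-1/4859) + 1304/3 = -10/63167 + 1304/3 = 82369738/189501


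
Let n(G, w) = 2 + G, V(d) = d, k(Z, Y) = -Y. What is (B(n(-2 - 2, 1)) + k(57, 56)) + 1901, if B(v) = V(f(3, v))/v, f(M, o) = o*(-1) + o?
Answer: 1845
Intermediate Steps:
f(M, o) = 0 (f(M, o) = -o + o = 0)
B(v) = 0 (B(v) = 0/v = 0)
(B(n(-2 - 2, 1)) + k(57, 56)) + 1901 = (0 - 1*56) + 1901 = (0 - 56) + 1901 = -56 + 1901 = 1845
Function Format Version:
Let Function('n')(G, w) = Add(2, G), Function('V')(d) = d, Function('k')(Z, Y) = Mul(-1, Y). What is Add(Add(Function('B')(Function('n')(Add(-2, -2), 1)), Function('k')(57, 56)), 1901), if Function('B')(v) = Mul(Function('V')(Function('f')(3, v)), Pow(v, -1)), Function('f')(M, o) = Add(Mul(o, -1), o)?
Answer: 1845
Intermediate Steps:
Function('f')(M, o) = 0 (Function('f')(M, o) = Add(Mul(-1, o), o) = 0)
Function('B')(v) = 0 (Function('B')(v) = Mul(0, Pow(v, -1)) = 0)
Add(Add(Function('B')(Function('n')(Add(-2, -2), 1)), Function('k')(57, 56)), 1901) = Add(Add(0, Mul(-1, 56)), 1901) = Add(Add(0, -56), 1901) = Add(-56, 1901) = 1845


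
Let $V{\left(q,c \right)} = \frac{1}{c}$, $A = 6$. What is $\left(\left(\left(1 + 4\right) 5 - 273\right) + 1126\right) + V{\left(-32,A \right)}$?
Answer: $\frac{5269}{6} \approx 878.17$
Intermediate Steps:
$\left(\left(\left(1 + 4\right) 5 - 273\right) + 1126\right) + V{\left(-32,A \right)} = \left(\left(\left(1 + 4\right) 5 - 273\right) + 1126\right) + \frac{1}{6} = \left(\left(5 \cdot 5 - 273\right) + 1126\right) + \frac{1}{6} = \left(\left(25 - 273\right) + 1126\right) + \frac{1}{6} = \left(-248 + 1126\right) + \frac{1}{6} = 878 + \frac{1}{6} = \frac{5269}{6}$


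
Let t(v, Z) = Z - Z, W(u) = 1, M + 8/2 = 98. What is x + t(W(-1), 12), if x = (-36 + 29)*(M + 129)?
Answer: -1561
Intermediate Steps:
M = 94 (M = -4 + 98 = 94)
t(v, Z) = 0
x = -1561 (x = (-36 + 29)*(94 + 129) = -7*223 = -1561)
x + t(W(-1), 12) = -1561 + 0 = -1561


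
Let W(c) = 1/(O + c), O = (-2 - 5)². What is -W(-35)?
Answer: -1/14 ≈ -0.071429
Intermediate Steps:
O = 49 (O = (-7)² = 49)
W(c) = 1/(49 + c)
-W(-35) = -1/(49 - 35) = -1/14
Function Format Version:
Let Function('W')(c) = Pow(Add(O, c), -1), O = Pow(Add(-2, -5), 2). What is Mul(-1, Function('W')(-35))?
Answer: Rational(-1, 14) ≈ -0.071429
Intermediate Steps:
O = 49 (O = Pow(-7, 2) = 49)
Function('W')(c) = Pow(Add(49, c), -1)
Mul(-1, Function('W')(-35)) = Mul(-1, Pow(Add(49, -35), -1)) = Mul(-1, Pow(14, -1)) = Mul(-1, Rational(1, 14)) = Rational(-1, 14)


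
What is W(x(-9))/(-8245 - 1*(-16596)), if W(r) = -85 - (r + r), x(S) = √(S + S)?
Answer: -85/8351 - 6*I*√2/8351 ≈ -0.010178 - 0.0010161*I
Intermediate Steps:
x(S) = √2*√S (x(S) = √(2*S) = √2*√S)
W(r) = -85 - 2*r
W(x(-9))/(-8245 - 1*(-16596)) = (-85 - 2*√2*√(-9))/(-8245 - 1*(-16596)) = (-85 - 2*√2*3*I)/(-8245 + 16596) = (-85 - 6*I*√2)/8351 = (-85 - 6*I*√2)*(1/8351) = -85/8351 - 6*I*√2/8351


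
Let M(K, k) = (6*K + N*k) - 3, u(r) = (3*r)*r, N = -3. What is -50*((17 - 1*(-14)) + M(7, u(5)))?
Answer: 7750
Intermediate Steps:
u(r) = 3*r²
M(K, k) = -3 - 3*k + 6*K (M(K, k) = (6*K - 3*k) - 3 = (-3*k + 6*K) - 3 = -3 - 3*k + 6*K)
-50*((17 - 1*(-14)) + M(7, u(5))) = -50*((17 - 1*(-14)) + (-3 - 9*5² + 6*7)) = -50*((17 + 14) + (-3 - 9*25 + 42)) = -50*(31 + (-3 - 3*75 + 42)) = -50*(31 + (-3 - 225 + 42)) = -50*(31 - 186) = -50*(-155) = 7750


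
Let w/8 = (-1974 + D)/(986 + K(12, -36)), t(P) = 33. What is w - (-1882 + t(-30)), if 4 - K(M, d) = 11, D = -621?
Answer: 1789411/979 ≈ 1827.8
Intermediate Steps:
K(M, d) = -7 (K(M, d) = 4 - 1*11 = 4 - 11 = -7)
w = -20760/979 (w = 8*((-1974 - 621)/(986 - 7)) = 8*(-2595/979) = -20760/979 ≈ -21.205)
w - (-1882 + t(-30)) = -20760/979 - (-1882 + 33) = -20760/979 - 1*(-1849) = -20760/979 + 1849 = 1789411/979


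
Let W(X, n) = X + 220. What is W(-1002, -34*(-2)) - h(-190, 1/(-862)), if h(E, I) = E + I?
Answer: -510303/862 ≈ -592.00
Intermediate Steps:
W(X, n) = 220 + X
W(-1002, -34*(-2)) - h(-190, 1/(-862)) = (220 - 1002) - (-190 + 1/(-862)) = -782 - (-190 - 1/862) = -782 - 1*(-163781/862) = -782 + 163781/862 = -510303/862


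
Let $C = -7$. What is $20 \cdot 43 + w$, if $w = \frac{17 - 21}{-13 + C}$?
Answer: $\frac{4301}{5} \approx 860.2$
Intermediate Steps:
$w = \frac{1}{5}$ ($w = \frac{17 - 21}{-13 - 7} = - \frac{4}{-20} = \left(-4\right) \left(- \frac{1}{20}\right) = \frac{1}{5} \approx 0.2$)
$20 \cdot 43 + w = 20 \cdot 43 + \frac{1}{5} = 860 + \frac{1}{5} = \frac{4301}{5}$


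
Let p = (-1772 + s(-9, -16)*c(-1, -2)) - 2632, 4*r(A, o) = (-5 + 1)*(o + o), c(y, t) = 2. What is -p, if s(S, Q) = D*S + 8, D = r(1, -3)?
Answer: 4496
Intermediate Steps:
r(A, o) = -2*o (r(A, o) = ((-5 + 1)*(o + o))/4 = (-8*o)/4 = -2*o)
D = 6 (D = -2*(-3) = 6)
s(S, Q) = 8 + 6*S (s(S, Q) = 6*S + 8 = 8 + 6*S)
p = -4496 (p = (-1772 + (8 + 6*(-9))*2) - 2632 = (-1772 + (8 - 54)*2) - 2632 = (-1772 - 46*2) - 2632 = (-1772 - 92) - 2632 = -1864 - 2632 = -4496)
-p = -1*(-4496) = 4496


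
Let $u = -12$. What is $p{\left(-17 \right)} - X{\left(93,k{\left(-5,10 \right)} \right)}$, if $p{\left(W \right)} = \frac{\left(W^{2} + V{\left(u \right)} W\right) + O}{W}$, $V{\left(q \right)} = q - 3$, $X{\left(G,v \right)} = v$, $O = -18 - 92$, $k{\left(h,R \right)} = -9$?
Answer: $- \frac{281}{17} \approx -16.529$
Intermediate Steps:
$O = -110$
$V{\left(q \right)} = -3 + q$
$p{\left(W \right)} = \frac{-110 + W^{2} - 15 W}{W}$ ($p{\left(W \right)} = \frac{\left(W^{2} + \left(-3 - 12\right) W\right) - 110}{W} = \frac{\left(W^{2} - 15 W\right) - 110}{W} = \frac{-110 + W^{2} - 15 W}{W}$)
$p{\left(-17 \right)} - X{\left(93,k{\left(-5,10 \right)} \right)} = \left(-15 - 17 - \frac{110}{-17}\right) - -9 = \left(-15 - 17 - - \frac{110}{17}\right) + 9 = \left(-15 - 17 + \frac{110}{17}\right) + 9 = - \frac{434}{17} + 9 = - \frac{281}{17}$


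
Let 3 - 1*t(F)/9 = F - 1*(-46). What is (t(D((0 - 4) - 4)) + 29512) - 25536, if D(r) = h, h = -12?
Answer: 3697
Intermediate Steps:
D(r) = -12
t(F) = -387 - 9*F (t(F) = 27 - 9*(F - 1*(-46)) = 27 - 9*(F + 46) = 27 - 9*(46 + F) = 27 + (-414 - 9*F) = -387 - 9*F)
(t(D((0 - 4) - 4)) + 29512) - 25536 = ((-387 - 9*(-12)) + 29512) - 25536 = ((-387 + 108) + 29512) - 25536 = (-279 + 29512) - 25536 = 29233 - 25536 = 3697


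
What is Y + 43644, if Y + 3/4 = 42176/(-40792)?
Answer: 890126639/20396 ≈ 43642.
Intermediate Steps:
Y = -36385/20396 (Y = -3/4 + 42176/(-40792) = -3/4 + 42176*(-1/40792) = -3/4 - 5272/5099 = -36385/20396 ≈ -1.7839)
Y + 43644 = -36385/20396 + 43644 = 890126639/20396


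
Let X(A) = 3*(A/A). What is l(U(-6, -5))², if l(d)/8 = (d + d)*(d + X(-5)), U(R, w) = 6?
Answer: 746496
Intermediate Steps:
X(A) = 3 (X(A) = 3*1 = 3)
l(d) = 16*d*(3 + d) (l(d) = 8*((d + d)*(d + 3)) = 8*((2*d)*(3 + d)) = 8*(2*d*(3 + d)) = 16*d*(3 + d))
l(U(-6, -5))² = (16*6*(3 + 6))² = (16*6*9)² = 864² = 746496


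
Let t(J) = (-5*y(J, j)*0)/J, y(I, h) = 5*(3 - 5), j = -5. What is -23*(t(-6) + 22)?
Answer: -506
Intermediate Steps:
y(I, h) = -10 (y(I, h) = 5*(-2) = -10)
t(J) = 0 (t(J) = (-5*(-10)*0)/J = (50*0)/J = 0/J = 0)
-23*(t(-6) + 22) = -23*(0 + 22) = -23*22 = -506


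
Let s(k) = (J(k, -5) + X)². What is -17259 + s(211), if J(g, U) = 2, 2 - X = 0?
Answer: -17243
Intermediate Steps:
X = 2 (X = 2 - 1*0 = 2 + 0 = 2)
s(k) = 16 (s(k) = (2 + 2)² = 4² = 16)
-17259 + s(211) = -17259 + 16 = -17243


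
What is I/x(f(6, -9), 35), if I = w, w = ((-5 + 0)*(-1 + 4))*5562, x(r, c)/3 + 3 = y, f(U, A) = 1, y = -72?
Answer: 1854/5 ≈ 370.80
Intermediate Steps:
x(r, c) = -225 (x(r, c) = -9 + 3*(-72) = -9 - 216 = -225)
w = -83430 (w = -5*3*5562 = -15*5562 = -83430)
I = -83430
I/x(f(6, -9), 35) = -83430/(-225) = -83430*(-1/225) = 1854/5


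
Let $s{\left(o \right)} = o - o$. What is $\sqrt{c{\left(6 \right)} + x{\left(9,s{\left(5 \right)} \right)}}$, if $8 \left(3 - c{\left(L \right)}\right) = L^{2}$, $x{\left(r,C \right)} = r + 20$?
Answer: $\frac{\sqrt{110}}{2} \approx 5.244$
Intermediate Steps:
$s{\left(o \right)} = 0$
$x{\left(r,C \right)} = 20 + r$
$c{\left(L \right)} = 3 - \frac{L^{2}}{8}$
$\sqrt{c{\left(6 \right)} + x{\left(9,s{\left(5 \right)} \right)}} = \sqrt{\left(3 - \frac{6^{2}}{8}\right) + \left(20 + 9\right)} = \sqrt{\left(3 - \frac{9}{2}\right) + 29} = \sqrt{- \frac{3}{2} + 29} = \sqrt{\frac{55}{2}} = \frac{\sqrt{110}}{2}$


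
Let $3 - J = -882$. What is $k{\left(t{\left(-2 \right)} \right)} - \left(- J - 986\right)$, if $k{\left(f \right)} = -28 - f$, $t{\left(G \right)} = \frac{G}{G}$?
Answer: $1842$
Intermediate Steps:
$t{\left(G \right)} = 1$
$J = 885$ ($J = 3 - -882 = 3 + 882 = 885$)
$k{\left(t{\left(-2 \right)} \right)} - \left(- J - 986\right) = \left(-28 - 1\right) - \left(\left(-1\right) 885 - 986\right) = \left(-28 - 1\right) - \left(-885 - 986\right) = -29 - -1871 = -29 + 1871 = 1842$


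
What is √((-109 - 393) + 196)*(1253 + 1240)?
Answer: 7479*I*√34 ≈ 43610.0*I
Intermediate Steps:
√((-109 - 393) + 196)*(1253 + 1240) = √(-502 + 196)*2493 = √(-306)*2493 = (3*I*√34)*2493 = 7479*I*√34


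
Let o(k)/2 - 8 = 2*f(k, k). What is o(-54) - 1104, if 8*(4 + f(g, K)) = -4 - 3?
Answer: -2215/2 ≈ -1107.5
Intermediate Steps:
f(g, K) = -39/8 (f(g, K) = -4 + (-4 - 3)/8 = -4 + (⅛)*(-7) = -4 - 7/8 = -39/8)
o(k) = -7/2 (o(k) = 16 + 2*(2*(-39/8)) = 16 + 2*(-39/4) = 16 - 39/2 = -7/2)
o(-54) - 1104 = -7/2 - 1104 = -2215/2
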